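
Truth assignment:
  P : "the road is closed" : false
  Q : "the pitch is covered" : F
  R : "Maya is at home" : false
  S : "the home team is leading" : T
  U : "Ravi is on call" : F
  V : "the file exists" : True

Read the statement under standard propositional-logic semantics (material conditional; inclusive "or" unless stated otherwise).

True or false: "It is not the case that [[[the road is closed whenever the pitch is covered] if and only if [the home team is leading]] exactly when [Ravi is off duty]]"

Values: Q=False, P=False, S=True, U=False.
In symbols: not (((Q -> P) iff S) iff not U)

Q -> P = False -> False = True
(Q -> P) iff S = True iff True = True
not U = not False = True
((Q -> P) iff S) iff not U = True iff True = True
not (((Q -> P) iff S) iff not U) = not True = False

False.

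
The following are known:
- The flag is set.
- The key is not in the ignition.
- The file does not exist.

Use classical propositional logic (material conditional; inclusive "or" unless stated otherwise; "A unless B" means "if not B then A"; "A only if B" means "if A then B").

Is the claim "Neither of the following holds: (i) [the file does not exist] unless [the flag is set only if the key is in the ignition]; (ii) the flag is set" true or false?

Let R = "the file exists" (False), P = "the flag is set" (True), Q = "the key is in the ignition" (False).
This is (not R or (P -> Q)) nor P.

not R = not False = True
P -> Q = True -> False = False
not R or (P -> Q) = True or False = True
(not R or (P -> Q)) nor P = True nor True = False

false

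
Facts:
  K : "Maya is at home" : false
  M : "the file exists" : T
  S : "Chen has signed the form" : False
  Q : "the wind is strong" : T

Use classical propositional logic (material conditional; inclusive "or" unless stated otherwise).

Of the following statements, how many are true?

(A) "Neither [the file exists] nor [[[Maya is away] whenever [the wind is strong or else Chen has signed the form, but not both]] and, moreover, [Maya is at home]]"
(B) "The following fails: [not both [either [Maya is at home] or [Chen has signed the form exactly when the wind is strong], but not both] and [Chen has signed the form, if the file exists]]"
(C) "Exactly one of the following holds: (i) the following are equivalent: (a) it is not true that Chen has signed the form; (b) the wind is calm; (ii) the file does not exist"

0

(A): Formalization: M nor (((Q xor S) -> ~K) & K)

Q xor S = T xor F = T
~K = ~F = T
(Q xor S) -> ~K = T -> T = T
((Q xor S) -> ~K) & K = T & F = F
M nor (((Q xor S) -> ~K) & K) = T nor F = F
Thus (A) is false.

(B): This is ~((K xor (S <-> Q)) nand (M -> S)).

S <-> Q = F <-> T = F
K xor (S <-> Q) = F xor F = F
M -> S = T -> F = F
(K xor (S <-> Q)) nand (M -> S) = F nand F = T
~((K xor (S <-> Q)) nand (M -> S)) = ~T = F
Hence (B) is false.

(C): This is (~S <-> ~Q) xor ~M.

~S = ~F = T
~Q = ~T = F
~S <-> ~Q = T <-> F = F
~M = ~T = F
(~S <-> ~Q) xor ~M = F xor F = F
So (C) is false.

True statements: 0 (none).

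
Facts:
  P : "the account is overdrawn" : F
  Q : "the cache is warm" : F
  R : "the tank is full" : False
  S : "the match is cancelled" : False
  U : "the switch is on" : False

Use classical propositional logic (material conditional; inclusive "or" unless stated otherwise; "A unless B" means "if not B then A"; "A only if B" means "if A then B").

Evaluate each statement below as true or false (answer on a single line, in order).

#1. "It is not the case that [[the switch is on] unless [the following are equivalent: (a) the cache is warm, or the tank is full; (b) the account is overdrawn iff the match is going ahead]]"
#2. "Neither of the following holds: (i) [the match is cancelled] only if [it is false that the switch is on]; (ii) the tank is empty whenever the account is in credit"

#1: In symbols: ~(U | ((Q | R) <-> (P <-> ~S)))

Q | R = F | F = F
~S = ~F = T
P <-> ~S = F <-> T = F
(Q | R) <-> (P <-> ~S) = F <-> F = T
U | ((Q | R) <-> (P <-> ~S)) = F | T = T
~(U | ((Q | R) <-> (P <-> ~S))) = ~T = F
Thus #1 is false.

#2: Formalization: (S -> ~U) nor (~P -> ~R)

~U = ~F = T
S -> ~U = F -> T = T
~P = ~F = T
~R = ~F = T
~P -> ~R = T -> T = T
(S -> ~U) nor (~P -> ~R) = T nor T = F
Hence #2 is false.

#1 False / #2 False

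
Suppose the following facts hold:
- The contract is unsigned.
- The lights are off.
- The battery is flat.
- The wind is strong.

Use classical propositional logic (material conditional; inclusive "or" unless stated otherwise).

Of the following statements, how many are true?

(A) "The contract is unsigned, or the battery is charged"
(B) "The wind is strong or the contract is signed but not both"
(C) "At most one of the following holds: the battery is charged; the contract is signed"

Let P = "the contract is signed" (F), R = "the battery is charged" (F), S = "the wind is strong" (T).

(A): Formalization: ¬P ∨ R

¬P = ¬F = T
¬P ∨ R = T ∨ F = T
Hence (A) is true.

(B): In symbols: S ⊕ P

S ⊕ P = T ⊕ F = T
Hence (B) is true.

(C): This is R ↑ P.

R ↑ P = F ↑ F = T
So (C) is true.

Count: 3.

3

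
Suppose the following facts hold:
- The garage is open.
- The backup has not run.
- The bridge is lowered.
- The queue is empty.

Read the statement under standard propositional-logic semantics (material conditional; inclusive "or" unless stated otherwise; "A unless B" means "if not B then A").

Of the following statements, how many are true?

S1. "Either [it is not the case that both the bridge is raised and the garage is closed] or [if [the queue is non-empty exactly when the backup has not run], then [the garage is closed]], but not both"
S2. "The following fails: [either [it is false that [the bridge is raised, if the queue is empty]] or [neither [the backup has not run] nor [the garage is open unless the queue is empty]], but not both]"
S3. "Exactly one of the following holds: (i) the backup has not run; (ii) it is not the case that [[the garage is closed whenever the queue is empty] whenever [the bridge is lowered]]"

Let R = "the bridge is raised" (F), P = "the garage is closed" (F), S = "the queue is empty" (T), Q = "the backup has run" (F).

S1: In symbols: (R nand P) xor ((~S <-> ~Q) -> P)

R nand P = F nand F = T
~S = ~T = F
~Q = ~F = T
~S <-> ~Q = F <-> T = F
(~S <-> ~Q) -> P = F -> F = T
(R nand P) xor ((~S <-> ~Q) -> P) = T xor T = F
So S1 is false.

S2: Formalization: ~(~(S -> R) xor (~Q nor (~P | S)))

S -> R = T -> F = F
~(S -> R) = ~F = T
~Q = ~F = T
~P = ~F = T
~P | S = T | T = T
~Q nor (~P | S) = T nor T = F
~(S -> R) xor (~Q nor (~P | S)) = T xor F = T
~(~(S -> R) xor (~Q nor (~P | S))) = ~T = F
Hence S2 is false.

S3: This is ~Q xor ~(~R -> (S -> P)).

~Q = ~F = T
~R = ~F = T
S -> P = T -> F = F
~R -> (S -> P) = T -> F = F
~(~R -> (S -> P)) = ~F = T
~Q xor ~(~R -> (S -> P)) = T xor T = F
Thus S3 is false.

True statements: 0 (none).

0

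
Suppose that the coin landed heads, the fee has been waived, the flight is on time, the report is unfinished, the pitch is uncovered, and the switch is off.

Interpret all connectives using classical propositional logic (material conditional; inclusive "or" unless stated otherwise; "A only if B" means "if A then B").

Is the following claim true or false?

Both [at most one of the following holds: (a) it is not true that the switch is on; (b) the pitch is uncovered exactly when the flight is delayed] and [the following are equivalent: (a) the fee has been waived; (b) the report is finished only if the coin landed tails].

The statement is true.

Let V = "the switch is on" (F), U = "the pitch is covered" (F), R = "the flight is delayed" (F), Q = "the fee has been waived" (T), S = "the report is finished" (F), P = "the coin landed heads" (T).
Parsed as (~V nand (~U <-> R)) & (Q <-> (S -> ~P))

~V = ~F = T
~U = ~F = T
~U <-> R = T <-> F = F
~V nand (~U <-> R) = T nand F = T
~P = ~T = F
S -> ~P = F -> F = T
Q <-> (S -> ~P) = T <-> T = T
(~V nand (~U <-> R)) & (Q <-> (S -> ~P)) = T & T = T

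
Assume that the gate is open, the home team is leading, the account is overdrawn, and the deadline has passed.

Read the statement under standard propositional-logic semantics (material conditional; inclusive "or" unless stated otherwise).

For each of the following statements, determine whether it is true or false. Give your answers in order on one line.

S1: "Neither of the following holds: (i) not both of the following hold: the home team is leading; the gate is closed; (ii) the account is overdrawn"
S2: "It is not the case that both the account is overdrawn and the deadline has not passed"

S1 false; S2 true

Let Q = "the home team is leading" (True), P = "the gate is open" (True), R = "the account is overdrawn" (True), S = "the deadline has passed" (True).

S1: Parsed as (Q nand not P) nor R

not P = not True = False
Q nand not P = True nand False = True
(Q nand not P) nor R = True nor True = False
So S1 is false.

S2: Parsed as R nand not S

not S = not True = False
R nand not S = True nand False = True
So S2 is true.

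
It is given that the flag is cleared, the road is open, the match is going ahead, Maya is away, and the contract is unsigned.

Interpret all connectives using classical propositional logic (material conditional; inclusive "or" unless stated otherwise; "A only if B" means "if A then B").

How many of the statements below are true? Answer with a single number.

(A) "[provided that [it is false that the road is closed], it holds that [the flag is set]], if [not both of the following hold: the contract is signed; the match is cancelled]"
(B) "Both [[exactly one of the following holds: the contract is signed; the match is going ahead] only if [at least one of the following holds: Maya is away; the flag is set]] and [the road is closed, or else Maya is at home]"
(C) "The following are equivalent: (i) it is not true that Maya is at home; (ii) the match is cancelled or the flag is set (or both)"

Let U = "the contract is signed" (F), R = "the match is cancelled" (F), Q = "the road is closed" (F), P = "the flag is set" (F), S = "Maya is at home" (F).

(A): This is (U ↑ R) → (¬Q → P).

U ↑ R = F ↑ F = T
¬Q = ¬F = T
¬Q → P = T → F = F
(U ↑ R) → (¬Q → P) = T → F = F
Thus (A) is false.

(B): Parsed as ((U ⊕ ¬R) → (¬S ∨ P)) ∧ (Q ∨ S)

¬R = ¬F = T
U ⊕ ¬R = F ⊕ T = T
¬S = ¬F = T
¬S ∨ P = T ∨ F = T
(U ⊕ ¬R) → (¬S ∨ P) = T → T = T
Q ∨ S = F ∨ F = F
((U ⊕ ¬R) → (¬S ∨ P)) ∧ (Q ∨ S) = T ∧ F = F
Thus (B) is false.

(C): This is ¬S ↔ (R ∨ P).

¬S = ¬F = T
R ∨ P = F ∨ F = F
¬S ↔ (R ∨ P) = T ↔ F = F
Hence (C) is false.

Count: 0.

0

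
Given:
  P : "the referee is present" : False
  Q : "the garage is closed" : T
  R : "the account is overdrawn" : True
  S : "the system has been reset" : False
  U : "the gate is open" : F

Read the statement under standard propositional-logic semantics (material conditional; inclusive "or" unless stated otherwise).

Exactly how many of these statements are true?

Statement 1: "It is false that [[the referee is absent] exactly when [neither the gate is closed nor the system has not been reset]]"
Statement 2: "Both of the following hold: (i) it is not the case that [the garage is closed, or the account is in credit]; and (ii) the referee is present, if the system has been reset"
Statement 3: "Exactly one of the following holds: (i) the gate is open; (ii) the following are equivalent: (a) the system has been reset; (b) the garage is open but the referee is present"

Statement 1: This is ~(~P <-> (~U nor ~S)).

~P = ~F = T
~U = ~F = T
~S = ~F = T
~U nor ~S = T nor T = F
~P <-> (~U nor ~S) = T <-> F = F
~(~P <-> (~U nor ~S)) = ~F = T
So Statement 1 is true.

Statement 2: This is ~(Q | ~R) & (S -> P).

~R = ~T = F
Q | ~R = T | F = T
~(Q | ~R) = ~T = F
S -> P = F -> F = T
~(Q | ~R) & (S -> P) = F & T = F
Hence Statement 2 is false.

Statement 3: This is U xor (S <-> (~Q & P)).

~Q = ~T = F
~Q & P = F & F = F
S <-> (~Q & P) = F <-> F = T
U xor (S <-> (~Q & P)) = F xor T = T
So Statement 3 is true.

Count: 2.

2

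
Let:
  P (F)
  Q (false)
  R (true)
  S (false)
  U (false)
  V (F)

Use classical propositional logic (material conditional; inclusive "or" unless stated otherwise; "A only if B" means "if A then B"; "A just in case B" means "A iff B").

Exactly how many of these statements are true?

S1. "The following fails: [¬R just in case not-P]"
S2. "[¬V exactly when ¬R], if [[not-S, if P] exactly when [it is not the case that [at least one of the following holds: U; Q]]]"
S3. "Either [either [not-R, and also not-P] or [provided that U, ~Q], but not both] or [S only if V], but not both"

S1: Formalization: ¬(¬R ↔ ¬P)

¬R = ¬T = F
¬P = ¬F = T
¬R ↔ ¬P = F ↔ T = F
¬(¬R ↔ ¬P) = ¬F = T
Thus S1 is true.

S2: Parsed as ((P → ¬S) ↔ ¬(U ∨ Q)) → (¬V ↔ ¬R)

¬S = ¬F = T
P → ¬S = F → T = T
U ∨ Q = F ∨ F = F
¬(U ∨ Q) = ¬F = T
(P → ¬S) ↔ ¬(U ∨ Q) = T ↔ T = T
¬V = ¬F = T
¬R = ¬T = F
¬V ↔ ¬R = T ↔ F = F
((P → ¬S) ↔ ¬(U ∨ Q)) → (¬V ↔ ¬R) = T → F = F
Hence S2 is false.

S3: Parsed as ((¬R ∧ ¬P) ⊕ (U → ¬Q)) ⊕ (S → V)

¬R = ¬T = F
¬P = ¬F = T
¬R ∧ ¬P = F ∧ T = F
¬Q = ¬F = T
U → ¬Q = F → T = T
(¬R ∧ ¬P) ⊕ (U → ¬Q) = F ⊕ T = T
S → V = F → F = T
((¬R ∧ ¬P) ⊕ (U → ¬Q)) ⊕ (S → V) = T ⊕ T = F
Hence S3 is false.

True statements: 1.

1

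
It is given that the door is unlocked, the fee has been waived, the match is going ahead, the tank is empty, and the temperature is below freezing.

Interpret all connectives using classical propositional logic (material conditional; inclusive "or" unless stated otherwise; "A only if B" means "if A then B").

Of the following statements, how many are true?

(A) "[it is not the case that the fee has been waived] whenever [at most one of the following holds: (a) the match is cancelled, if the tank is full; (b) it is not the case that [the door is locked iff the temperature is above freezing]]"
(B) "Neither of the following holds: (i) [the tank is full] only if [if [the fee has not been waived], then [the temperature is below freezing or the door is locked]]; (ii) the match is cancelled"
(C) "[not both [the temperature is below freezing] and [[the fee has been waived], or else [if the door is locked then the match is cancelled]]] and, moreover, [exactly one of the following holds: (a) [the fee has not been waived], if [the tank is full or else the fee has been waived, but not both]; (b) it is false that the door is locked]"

Let U = "the tank is full" (F), V = "the match is cancelled" (F), D = "the door is locked" (F), P = "the temperature is below freezing" (T), L = "the fee has been waived" (T).

(A): Parsed as ((U → V) ↑ ¬(D ↔ ¬P)) → ¬L

U → V = F → F = T
¬P = ¬T = F
D ↔ ¬P = F ↔ F = T
¬(D ↔ ¬P) = ¬T = F
(U → V) ↑ ¬(D ↔ ¬P) = T ↑ F = T
¬L = ¬T = F
((U → V) ↑ ¬(D ↔ ¬P)) → ¬L = T → F = F
Hence (A) is false.

(B): This is (U → (¬L → (P ∨ D))) ↓ V.

¬L = ¬T = F
P ∨ D = T ∨ F = T
¬L → (P ∨ D) = F → T = T
U → (¬L → (P ∨ D)) = F → T = T
(U → (¬L → (P ∨ D))) ↓ V = T ↓ F = F
Thus (B) is false.

(C): In symbols: (P ↑ (L ∨ (D → V))) ∧ (((U ⊕ L) → ¬L) ⊕ ¬D)

D → V = F → F = T
L ∨ (D → V) = T ∨ T = T
P ↑ (L ∨ (D → V)) = T ↑ T = F
U ⊕ L = F ⊕ T = T
¬L = ¬T = F
(U ⊕ L) → ¬L = T → F = F
¬D = ¬F = T
((U ⊕ L) → ¬L) ⊕ ¬D = F ⊕ T = T
(P ↑ (L ∨ (D → V))) ∧ (((U ⊕ L) → ¬L) ⊕ ¬D) = F ∧ T = F
So (C) is false.

Count: 0.

0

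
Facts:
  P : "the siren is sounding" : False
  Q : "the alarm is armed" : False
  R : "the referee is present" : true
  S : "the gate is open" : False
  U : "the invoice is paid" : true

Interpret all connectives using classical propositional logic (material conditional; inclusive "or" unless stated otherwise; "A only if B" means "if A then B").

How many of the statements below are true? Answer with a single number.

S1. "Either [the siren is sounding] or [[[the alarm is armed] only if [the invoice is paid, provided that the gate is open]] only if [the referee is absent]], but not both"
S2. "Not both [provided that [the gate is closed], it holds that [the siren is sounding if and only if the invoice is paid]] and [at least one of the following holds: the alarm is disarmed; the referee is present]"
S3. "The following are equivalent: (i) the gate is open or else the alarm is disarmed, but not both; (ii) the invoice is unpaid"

1

S1: This is P ⊕ ((Q → (S → U)) → ¬R).

S → U = F → T = T
Q → (S → U) = F → T = T
¬R = ¬T = F
(Q → (S → U)) → ¬R = T → F = F
P ⊕ ((Q → (S → U)) → ¬R) = F ⊕ F = F
Thus S1 is false.

S2: This is (¬S → (P ↔ U)) ↑ (¬Q ∨ R).

¬S = ¬F = T
P ↔ U = F ↔ T = F
¬S → (P ↔ U) = T → F = F
¬Q = ¬F = T
¬Q ∨ R = T ∨ T = T
(¬S → (P ↔ U)) ↑ (¬Q ∨ R) = F ↑ T = T
Hence S2 is true.

S3: Parsed as (S ⊕ ¬Q) ↔ ¬U

¬Q = ¬F = T
S ⊕ ¬Q = F ⊕ T = T
¬U = ¬T = F
(S ⊕ ¬Q) ↔ ¬U = T ↔ F = F
So S3 is false.

Count: 1.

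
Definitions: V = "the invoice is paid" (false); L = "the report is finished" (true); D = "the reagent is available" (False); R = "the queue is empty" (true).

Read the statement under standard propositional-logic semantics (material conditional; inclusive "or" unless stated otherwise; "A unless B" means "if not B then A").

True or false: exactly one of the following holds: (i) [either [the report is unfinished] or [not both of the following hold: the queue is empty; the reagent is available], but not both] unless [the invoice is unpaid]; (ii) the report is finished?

The statement is false.

Values: L=True, R=True, D=False, V=False.
Parsed as ((not L xor (R nand D)) or not V) xor L

not L = not True = False
R nand D = True nand False = True
not L xor (R nand D) = False xor True = True
not V = not False = True
(not L xor (R nand D)) or not V = True or True = True
((not L xor (R nand D)) or not V) xor L = True xor True = False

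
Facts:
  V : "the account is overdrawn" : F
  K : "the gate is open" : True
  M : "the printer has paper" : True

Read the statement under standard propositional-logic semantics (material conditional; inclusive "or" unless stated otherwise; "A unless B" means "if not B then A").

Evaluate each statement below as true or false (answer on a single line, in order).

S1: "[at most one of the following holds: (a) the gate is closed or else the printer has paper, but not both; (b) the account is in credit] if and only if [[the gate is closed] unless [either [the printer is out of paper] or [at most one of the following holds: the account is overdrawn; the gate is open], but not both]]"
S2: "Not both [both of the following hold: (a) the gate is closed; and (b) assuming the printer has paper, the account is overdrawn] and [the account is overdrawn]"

S1: This is ((¬K ⊕ M) ↑ ¬V) ↔ (¬K ∨ (¬M ⊕ (V ↑ K))).

¬K = ¬T = F
¬K ⊕ M = F ⊕ T = T
¬V = ¬F = T
(¬K ⊕ M) ↑ ¬V = T ↑ T = F
¬K = ¬T = F
¬M = ¬T = F
V ↑ K = F ↑ T = T
¬M ⊕ (V ↑ K) = F ⊕ T = T
¬K ∨ (¬M ⊕ (V ↑ K)) = F ∨ T = T
((¬K ⊕ M) ↑ ¬V) ↔ (¬K ∨ (¬M ⊕ (V ↑ K))) = F ↔ T = F
Hence S1 is false.

S2: Parsed as (¬K ∧ (M → V)) ↑ V

¬K = ¬T = F
M → V = T → F = F
¬K ∧ (M → V) = F ∧ F = F
(¬K ∧ (M → V)) ↑ V = F ↑ F = T
Hence S2 is true.

S1 false, S2 true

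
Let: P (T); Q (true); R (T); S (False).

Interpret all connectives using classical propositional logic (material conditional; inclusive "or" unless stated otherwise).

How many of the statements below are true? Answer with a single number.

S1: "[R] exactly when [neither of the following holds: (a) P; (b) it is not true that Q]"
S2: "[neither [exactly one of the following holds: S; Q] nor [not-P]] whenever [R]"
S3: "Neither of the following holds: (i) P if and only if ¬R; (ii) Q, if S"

S1: In symbols: R iff (P nor not Q)

not Q = not True = False
P nor not Q = True nor False = False
R iff (P nor not Q) = True iff False = False
Thus S1 is false.

S2: This is R -> ((S xor Q) nor not P).

S xor Q = False xor True = True
not P = not True = False
(S xor Q) nor not P = True nor False = False
R -> ((S xor Q) nor not P) = True -> False = False
Thus S2 is false.

S3: Formalization: (P iff not R) nor (S -> Q)

not R = not True = False
P iff not R = True iff False = False
S -> Q = False -> True = True
(P iff not R) nor (S -> Q) = False nor True = False
Thus S3 is false.

Count: 0.

0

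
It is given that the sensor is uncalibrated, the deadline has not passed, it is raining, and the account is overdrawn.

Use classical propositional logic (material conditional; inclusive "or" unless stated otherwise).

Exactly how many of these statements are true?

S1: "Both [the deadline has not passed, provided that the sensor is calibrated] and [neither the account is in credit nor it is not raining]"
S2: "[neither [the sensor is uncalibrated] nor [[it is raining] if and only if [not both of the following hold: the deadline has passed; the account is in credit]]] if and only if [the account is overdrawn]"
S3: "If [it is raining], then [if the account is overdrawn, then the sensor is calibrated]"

1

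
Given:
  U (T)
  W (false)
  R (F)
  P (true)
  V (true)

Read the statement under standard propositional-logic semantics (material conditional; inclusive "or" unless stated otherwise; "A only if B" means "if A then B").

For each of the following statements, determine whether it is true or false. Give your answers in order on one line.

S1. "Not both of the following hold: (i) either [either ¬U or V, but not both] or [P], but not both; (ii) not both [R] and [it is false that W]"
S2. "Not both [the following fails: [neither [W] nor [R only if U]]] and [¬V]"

S1: This is ((~U xor V) xor P) nand (R nand ~W).

~U = ~T = F
~U xor V = F xor T = T
(~U xor V) xor P = T xor T = F
~W = ~F = T
R nand ~W = F nand T = T
((~U xor V) xor P) nand (R nand ~W) = F nand T = T
So S1 is true.

S2: Formalization: ~(W nor (R -> U)) nand ~V

R -> U = F -> T = T
W nor (R -> U) = F nor T = F
~(W nor (R -> U)) = ~F = T
~V = ~T = F
~(W nor (R -> U)) nand ~V = T nand F = T
So S2 is true.

S1 T / S2 T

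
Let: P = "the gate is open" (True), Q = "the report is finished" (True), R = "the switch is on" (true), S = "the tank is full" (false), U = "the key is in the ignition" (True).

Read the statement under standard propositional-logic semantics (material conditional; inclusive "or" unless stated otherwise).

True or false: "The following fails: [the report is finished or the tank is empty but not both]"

True

Values: Q=True, S=False.
Parsed as not (Q xor not S)

not S = not False = True
Q xor not S = True xor True = False
not (Q xor not S) = not False = True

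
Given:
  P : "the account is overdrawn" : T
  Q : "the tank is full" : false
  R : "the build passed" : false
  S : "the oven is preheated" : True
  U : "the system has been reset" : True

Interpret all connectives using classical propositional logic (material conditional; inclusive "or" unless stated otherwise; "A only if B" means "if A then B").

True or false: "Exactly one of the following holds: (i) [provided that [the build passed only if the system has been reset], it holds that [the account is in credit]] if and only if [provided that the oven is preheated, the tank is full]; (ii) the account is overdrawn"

false

Values: R=F, U=T, P=T, S=T, Q=F.
Formalization: (((R → U) → ¬P) ↔ (S → Q)) ⊕ P

R → U = F → T = T
¬P = ¬T = F
(R → U) → ¬P = T → F = F
S → Q = T → F = F
((R → U) → ¬P) ↔ (S → Q) = F ↔ F = T
(((R → U) → ¬P) ↔ (S → Q)) ⊕ P = T ⊕ T = F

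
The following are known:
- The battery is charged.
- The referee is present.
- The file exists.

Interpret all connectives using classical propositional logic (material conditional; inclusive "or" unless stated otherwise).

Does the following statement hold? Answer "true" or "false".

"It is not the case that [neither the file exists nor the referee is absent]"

true

Let N = "the file exists" (T), U = "the referee is present" (T).
This is ~(N nor ~U).

~U = ~T = F
N nor ~U = T nor F = F
~(N nor ~U) = ~F = T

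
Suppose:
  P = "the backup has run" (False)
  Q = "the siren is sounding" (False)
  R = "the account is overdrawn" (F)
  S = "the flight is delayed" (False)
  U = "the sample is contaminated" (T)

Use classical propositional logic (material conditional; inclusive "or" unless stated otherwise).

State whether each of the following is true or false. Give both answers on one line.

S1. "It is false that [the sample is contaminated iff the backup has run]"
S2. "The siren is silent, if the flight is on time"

S1: In symbols: ~(U <-> P)

U <-> P = T <-> F = F
~(U <-> P) = ~F = T
Hence S1 is true.

S2: Parsed as ~S -> ~Q

~S = ~F = T
~Q = ~F = T
~S -> ~Q = T -> T = T
Hence S2 is true.

S1 True; S2 True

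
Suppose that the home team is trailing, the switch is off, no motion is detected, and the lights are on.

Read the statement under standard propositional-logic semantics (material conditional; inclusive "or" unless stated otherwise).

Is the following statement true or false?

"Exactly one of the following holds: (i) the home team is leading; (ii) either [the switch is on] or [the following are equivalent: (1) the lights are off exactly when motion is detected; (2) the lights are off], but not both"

Let P = "the home team is leading" (F), Q = "the switch is on" (F), S = "the lights are on" (T), R = "motion is detected" (F).
Formalization: P xor (Q xor ((~S <-> R) <-> ~S))

~S = ~T = F
~S <-> R = F <-> F = T
~S = ~T = F
(~S <-> R) <-> ~S = T <-> F = F
Q xor ((~S <-> R) <-> ~S) = F xor F = F
P xor (Q xor ((~S <-> R) <-> ~S)) = F xor F = F

False.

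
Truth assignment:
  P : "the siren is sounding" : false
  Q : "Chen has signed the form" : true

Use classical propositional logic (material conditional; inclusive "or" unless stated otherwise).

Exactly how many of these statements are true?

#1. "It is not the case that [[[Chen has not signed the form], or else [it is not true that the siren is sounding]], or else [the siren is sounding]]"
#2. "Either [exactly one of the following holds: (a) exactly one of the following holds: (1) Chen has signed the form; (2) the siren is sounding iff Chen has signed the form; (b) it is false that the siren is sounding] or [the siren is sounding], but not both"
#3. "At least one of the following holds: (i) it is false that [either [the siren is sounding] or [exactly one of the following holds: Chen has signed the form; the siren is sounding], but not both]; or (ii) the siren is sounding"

#1: Parsed as ¬((¬Q ∨ ¬P) ∨ P)

¬Q = ¬T = F
¬P = ¬F = T
¬Q ∨ ¬P = F ∨ T = T
(¬Q ∨ ¬P) ∨ P = T ∨ F = T
¬((¬Q ∨ ¬P) ∨ P) = ¬T = F
Hence #1 is false.

#2: Parsed as ((Q ⊕ (P ↔ Q)) ⊕ ¬P) ⊕ P

P ↔ Q = F ↔ T = F
Q ⊕ (P ↔ Q) = T ⊕ F = T
¬P = ¬F = T
(Q ⊕ (P ↔ Q)) ⊕ ¬P = T ⊕ T = F
((Q ⊕ (P ↔ Q)) ⊕ ¬P) ⊕ P = F ⊕ F = F
Hence #2 is false.

#3: Parsed as ¬(P ⊕ (Q ⊕ P)) ∨ P

Q ⊕ P = T ⊕ F = T
P ⊕ (Q ⊕ P) = F ⊕ T = T
¬(P ⊕ (Q ⊕ P)) = ¬T = F
¬(P ⊕ (Q ⊕ P)) ∨ P = F ∨ F = F
Hence #3 is false.

Count: 0.

0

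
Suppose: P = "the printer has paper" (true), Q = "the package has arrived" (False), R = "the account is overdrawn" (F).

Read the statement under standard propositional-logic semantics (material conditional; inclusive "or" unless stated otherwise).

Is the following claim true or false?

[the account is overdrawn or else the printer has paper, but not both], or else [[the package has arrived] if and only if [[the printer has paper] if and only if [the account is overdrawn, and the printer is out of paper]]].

True.

Parsed as (R ⊕ P) ∨ (Q ↔ (P ↔ (R ∧ ¬P)))

R ⊕ P = F ⊕ T = T
¬P = ¬T = F
R ∧ ¬P = F ∧ F = F
P ↔ (R ∧ ¬P) = T ↔ F = F
Q ↔ (P ↔ (R ∧ ¬P)) = F ↔ F = T
(R ⊕ P) ∨ (Q ↔ (P ↔ (R ∧ ¬P))) = T ∨ T = T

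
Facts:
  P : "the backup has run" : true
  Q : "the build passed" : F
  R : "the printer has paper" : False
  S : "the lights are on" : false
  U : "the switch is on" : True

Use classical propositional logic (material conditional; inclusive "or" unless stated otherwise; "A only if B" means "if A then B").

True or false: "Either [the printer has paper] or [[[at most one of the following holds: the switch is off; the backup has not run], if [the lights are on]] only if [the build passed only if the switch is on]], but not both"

Values: R=F, S=F, U=T, P=T, Q=F.
Parsed as R xor ((S -> (~U nand ~P)) -> (Q -> U))

~U = ~T = F
~P = ~T = F
~U nand ~P = F nand F = T
S -> (~U nand ~P) = F -> T = T
Q -> U = F -> T = T
(S -> (~U nand ~P)) -> (Q -> U) = T -> T = T
R xor ((S -> (~U nand ~P)) -> (Q -> U)) = F xor T = T

true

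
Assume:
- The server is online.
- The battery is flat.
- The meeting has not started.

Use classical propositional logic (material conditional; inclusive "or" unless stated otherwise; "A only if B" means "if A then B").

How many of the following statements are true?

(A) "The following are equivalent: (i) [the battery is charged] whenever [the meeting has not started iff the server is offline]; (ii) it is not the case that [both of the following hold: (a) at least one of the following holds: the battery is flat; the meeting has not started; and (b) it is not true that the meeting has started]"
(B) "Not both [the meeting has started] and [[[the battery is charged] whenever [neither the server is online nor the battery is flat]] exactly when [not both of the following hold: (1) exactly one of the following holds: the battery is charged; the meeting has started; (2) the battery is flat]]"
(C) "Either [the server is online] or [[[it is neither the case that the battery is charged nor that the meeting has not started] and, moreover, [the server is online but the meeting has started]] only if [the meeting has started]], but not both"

1

Let R = "the meeting has started" (F), P = "the server is online" (T), Q = "the battery is charged" (F).

(A): This is ((~R <-> ~P) -> Q) <-> ~((~Q | ~R) & ~R).

~R = ~F = T
~P = ~T = F
~R <-> ~P = T <-> F = F
(~R <-> ~P) -> Q = F -> F = T
~Q = ~F = T
~R = ~F = T
~Q | ~R = T | T = T
~R = ~F = T
(~Q | ~R) & ~R = T & T = T
~((~Q | ~R) & ~R) = ~T = F
((~R <-> ~P) -> Q) <-> ~((~Q | ~R) & ~R) = T <-> F = F
So (A) is false.

(B): This is R nand (((P nor ~Q) -> Q) <-> ((Q xor R) nand ~Q)).

~Q = ~F = T
P nor ~Q = T nor T = F
(P nor ~Q) -> Q = F -> F = T
Q xor R = F xor F = F
~Q = ~F = T
(Q xor R) nand ~Q = F nand T = T
((P nor ~Q) -> Q) <-> ((Q xor R) nand ~Q) = T <-> T = T
R nand (((P nor ~Q) -> Q) <-> ((Q xor R) nand ~Q)) = F nand T = T
Hence (B) is true.

(C): This is P xor (((Q nor ~R) & (P & R)) -> R).

~R = ~F = T
Q nor ~R = F nor T = F
P & R = T & F = F
(Q nor ~R) & (P & R) = F & F = F
((Q nor ~R) & (P & R)) -> R = F -> F = T
P xor (((Q nor ~R) & (P & R)) -> R) = T xor T = F
Hence (C) is false.

Count: 1.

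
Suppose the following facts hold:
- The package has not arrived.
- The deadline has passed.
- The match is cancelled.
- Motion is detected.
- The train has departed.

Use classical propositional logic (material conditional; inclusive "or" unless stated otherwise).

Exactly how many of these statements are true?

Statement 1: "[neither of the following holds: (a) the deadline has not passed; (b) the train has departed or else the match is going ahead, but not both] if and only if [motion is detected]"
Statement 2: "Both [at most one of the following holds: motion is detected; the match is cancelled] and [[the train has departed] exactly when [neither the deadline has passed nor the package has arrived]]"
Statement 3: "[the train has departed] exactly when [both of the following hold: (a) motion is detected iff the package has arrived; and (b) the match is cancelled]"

0

Let H = "the deadline has passed" (T), K = "the train has departed" (T), G = "the match is cancelled" (T), S = "motion is detected" (T), W = "the package has arrived" (F).

Statement 1: In symbols: (~H nor (K xor ~G)) <-> S

~H = ~T = F
~G = ~T = F
K xor ~G = T xor F = T
~H nor (K xor ~G) = F nor T = F
(~H nor (K xor ~G)) <-> S = F <-> T = F
Thus Statement 1 is false.

Statement 2: Parsed as (S nand G) & (K <-> (H nor W))

S nand G = T nand T = F
H nor W = T nor F = F
K <-> (H nor W) = T <-> F = F
(S nand G) & (K <-> (H nor W)) = F & F = F
So Statement 2 is false.

Statement 3: Formalization: K <-> ((S <-> W) & G)

S <-> W = T <-> F = F
(S <-> W) & G = F & T = F
K <-> ((S <-> W) & G) = T <-> F = F
Thus Statement 3 is false.

Count: 0.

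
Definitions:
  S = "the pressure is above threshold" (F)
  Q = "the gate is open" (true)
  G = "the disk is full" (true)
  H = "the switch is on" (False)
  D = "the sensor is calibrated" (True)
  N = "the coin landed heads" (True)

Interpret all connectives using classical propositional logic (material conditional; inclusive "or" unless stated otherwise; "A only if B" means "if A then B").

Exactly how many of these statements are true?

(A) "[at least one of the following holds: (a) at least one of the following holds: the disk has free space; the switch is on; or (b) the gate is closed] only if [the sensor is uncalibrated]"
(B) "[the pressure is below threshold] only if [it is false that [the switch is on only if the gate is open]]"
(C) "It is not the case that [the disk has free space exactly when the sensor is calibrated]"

2

(A): In symbols: ((not G or H) or not Q) -> not D

not G = not True = False
not G or H = False or False = False
not Q = not True = False
(not G or H) or not Q = False or False = False
not D = not True = False
((not G or H) or not Q) -> not D = False -> False = True
So (A) is true.

(B): This is not S -> not (H -> Q).

not S = not False = True
H -> Q = False -> True = True
not (H -> Q) = not True = False
not S -> not (H -> Q) = True -> False = False
Hence (B) is false.

(C): Parsed as not (not G iff D)

not G = not True = False
not G iff D = False iff True = False
not (not G iff D) = not False = True
Hence (C) is true.

2 of the 3 statements are true ((A), (C)).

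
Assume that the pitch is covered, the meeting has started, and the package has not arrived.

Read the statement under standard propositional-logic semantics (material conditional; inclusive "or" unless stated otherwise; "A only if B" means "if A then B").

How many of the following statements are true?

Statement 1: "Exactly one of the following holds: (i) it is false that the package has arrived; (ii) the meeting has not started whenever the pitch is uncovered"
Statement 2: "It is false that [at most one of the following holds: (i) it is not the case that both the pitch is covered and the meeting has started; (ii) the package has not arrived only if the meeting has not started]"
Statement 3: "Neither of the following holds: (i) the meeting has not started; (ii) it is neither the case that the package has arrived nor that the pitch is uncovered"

Let M = "the package has arrived" (F), D = "the pitch is covered" (T), L = "the meeting has started" (T).

Statement 1: This is ~M xor (~D -> ~L).

~M = ~F = T
~D = ~T = F
~L = ~T = F
~D -> ~L = F -> F = T
~M xor (~D -> ~L) = T xor T = F
Thus Statement 1 is false.

Statement 2: Formalization: ~((D nand L) nand (~M -> ~L))

D nand L = T nand T = F
~M = ~F = T
~L = ~T = F
~M -> ~L = T -> F = F
(D nand L) nand (~M -> ~L) = F nand F = T
~((D nand L) nand (~M -> ~L)) = ~T = F
So Statement 2 is false.

Statement 3: This is ~L nor (M nor ~D).

~L = ~T = F
~D = ~T = F
M nor ~D = F nor F = T
~L nor (M nor ~D) = F nor T = F
Hence Statement 3 is false.

0 of the 3 statements are true (none).

0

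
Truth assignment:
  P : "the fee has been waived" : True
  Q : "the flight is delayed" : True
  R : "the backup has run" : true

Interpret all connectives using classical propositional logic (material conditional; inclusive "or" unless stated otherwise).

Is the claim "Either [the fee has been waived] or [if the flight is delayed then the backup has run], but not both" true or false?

The statement is false.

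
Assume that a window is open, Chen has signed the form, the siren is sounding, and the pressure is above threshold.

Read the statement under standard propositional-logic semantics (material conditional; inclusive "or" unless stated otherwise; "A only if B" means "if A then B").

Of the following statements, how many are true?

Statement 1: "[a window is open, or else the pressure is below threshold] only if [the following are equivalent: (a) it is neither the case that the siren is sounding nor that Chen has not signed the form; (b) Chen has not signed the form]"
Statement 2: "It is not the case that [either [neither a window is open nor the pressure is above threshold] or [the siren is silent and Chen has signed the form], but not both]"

2

Let G = "a window is open" (T), U = "the pressure is above threshold" (T), K = "the siren is sounding" (T), L = "Chen has signed the form" (T).

Statement 1: Formalization: (G | ~U) -> ((K nor ~L) <-> ~L)

~U = ~T = F
G | ~U = T | F = T
~L = ~T = F
K nor ~L = T nor F = F
~L = ~T = F
(K nor ~L) <-> ~L = F <-> F = T
(G | ~U) -> ((K nor ~L) <-> ~L) = T -> T = T
So Statement 1 is true.

Statement 2: In symbols: ~((G nor U) xor (~K & L))

G nor U = T nor T = F
~K = ~T = F
~K & L = F & T = F
(G nor U) xor (~K & L) = F xor F = F
~((G nor U) xor (~K & L)) = ~F = T
So Statement 2 is true.

2 of the 2 statements are true (Statement 1, Statement 2).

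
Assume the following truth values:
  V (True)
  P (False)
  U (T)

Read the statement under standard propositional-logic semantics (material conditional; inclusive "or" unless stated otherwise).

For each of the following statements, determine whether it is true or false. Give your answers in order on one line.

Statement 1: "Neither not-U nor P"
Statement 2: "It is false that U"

Statement 1: Formalization: not U nor P

not U = not True = False
not U nor P = False nor False = True
So Statement 1 is true.

Statement 2: This is not U.

not U = not True = False
Hence Statement 2 is false.

Statement 1 T, Statement 2 F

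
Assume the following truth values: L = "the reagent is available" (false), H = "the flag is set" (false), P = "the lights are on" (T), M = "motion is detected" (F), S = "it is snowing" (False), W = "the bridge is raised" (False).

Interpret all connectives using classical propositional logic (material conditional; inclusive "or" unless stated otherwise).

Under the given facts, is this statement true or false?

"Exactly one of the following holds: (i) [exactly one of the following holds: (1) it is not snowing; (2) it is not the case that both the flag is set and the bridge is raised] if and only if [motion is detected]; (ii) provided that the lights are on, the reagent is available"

True

This is ((not S xor (H nand W)) iff M) xor (P -> L).

not S = not False = True
H nand W = False nand False = True
not S xor (H nand W) = True xor True = False
(not S xor (H nand W)) iff M = False iff False = True
P -> L = True -> False = False
((not S xor (H nand W)) iff M) xor (P -> L) = True xor False = True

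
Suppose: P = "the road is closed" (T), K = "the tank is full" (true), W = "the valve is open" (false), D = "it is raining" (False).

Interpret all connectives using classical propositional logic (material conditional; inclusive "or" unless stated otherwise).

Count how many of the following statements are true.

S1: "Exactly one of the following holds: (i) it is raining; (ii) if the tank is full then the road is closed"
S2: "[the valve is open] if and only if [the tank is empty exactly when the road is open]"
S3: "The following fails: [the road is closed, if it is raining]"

1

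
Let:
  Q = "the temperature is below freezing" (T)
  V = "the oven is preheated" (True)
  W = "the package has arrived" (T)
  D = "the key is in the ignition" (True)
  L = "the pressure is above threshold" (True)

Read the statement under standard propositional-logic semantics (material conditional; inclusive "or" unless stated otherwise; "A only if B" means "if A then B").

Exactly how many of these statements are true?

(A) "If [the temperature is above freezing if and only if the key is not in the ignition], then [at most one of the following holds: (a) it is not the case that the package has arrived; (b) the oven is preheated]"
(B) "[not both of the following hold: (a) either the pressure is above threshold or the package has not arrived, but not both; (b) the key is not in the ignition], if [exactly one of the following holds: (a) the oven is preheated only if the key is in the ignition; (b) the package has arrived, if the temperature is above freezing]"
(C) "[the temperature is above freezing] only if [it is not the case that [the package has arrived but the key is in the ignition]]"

3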